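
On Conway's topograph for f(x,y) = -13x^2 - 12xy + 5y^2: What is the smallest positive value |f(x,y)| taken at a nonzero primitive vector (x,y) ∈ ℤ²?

descent: ρ → (5,12,-13)  [lands on river]
river: ρ → (-13,14,4)
river: ρ → (4,18,-5)
river: ρ → (-5,12,13)
river: ρ → (13,14,-4)
river: ρ → (-4,18,5)
closes: descent 1, river 6
min |a| on river = 4

4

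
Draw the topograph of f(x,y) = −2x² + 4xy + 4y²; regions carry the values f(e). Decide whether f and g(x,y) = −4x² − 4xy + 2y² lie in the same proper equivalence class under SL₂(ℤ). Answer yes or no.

D₁ = 48, D₂ = 48
river cycle of f (length 2): (4, 4, -2), (-2, 4, 4)
river cycle of g (length 2): (2, 4, -4), (-4, 4, 2)
cycles differ ⇒ inequivalent

no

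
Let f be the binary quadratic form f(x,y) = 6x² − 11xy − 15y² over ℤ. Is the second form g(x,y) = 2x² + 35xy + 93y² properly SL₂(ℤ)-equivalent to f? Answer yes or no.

D₁ = 481, D₂ = 481
river cycle of f (length 26): (-15, 11, 6), (6, 13, -13), (-13, 13, 6), (6, 11, -15), (-15, 19, 2), (2, 21, -5), (-5, 19, 6), (6, 17, -8), (-8, 15, 8), (8, 17, -6), … (16 more)
river cycle of g (length 26): (2, 19, -15), (-15, 11, 6), (6, 13, -13), (-13, 13, 6), (6, 11, -15), (-15, 19, 2), (2, 21, -5), (-5, 19, 6), (6, 17, -8), (-8, 15, 8), … (16 more)
cycles coincide ⇒ equivalent

yes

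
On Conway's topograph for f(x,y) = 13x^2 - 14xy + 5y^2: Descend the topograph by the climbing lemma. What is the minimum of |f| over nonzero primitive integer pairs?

translate: b→12 (≡-14 mod 26), so (13,-14,5)→(13,12,4)
flip: (13,12,4)→(4,-12,13)
translate: b→4 (≡-12 mod 8), so (4,-12,13)→(4,4,5)
reduced (well bottom): (4,4,5) with a≤c, −a<b≤a
well minimum = a = 4

4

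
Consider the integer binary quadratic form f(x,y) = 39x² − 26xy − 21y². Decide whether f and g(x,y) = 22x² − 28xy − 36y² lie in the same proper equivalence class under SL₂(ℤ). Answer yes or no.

D₁ = 3952, D₂ = 3952
river cycle of f (length 26): (-21, 26, 39), (39, 52, -8), (-8, 60, 11), (11, 50, -33), (-33, 16, 28), (28, 40, -21), (-21, 44, 24), (24, 52, -13), (-13, 52, 24), (24, 44, -21), … (16 more)
river cycle of g (length 12): (-36, 28, 22), (22, 60, -4), (-4, 60, 22), (22, 28, -36), (-36, 44, 14), (14, 40, -42), (-42, 44, 12), (12, 52, -26), (-26, 52, 12), (12, 44, -42), … (2 more)
cycles differ ⇒ inequivalent

no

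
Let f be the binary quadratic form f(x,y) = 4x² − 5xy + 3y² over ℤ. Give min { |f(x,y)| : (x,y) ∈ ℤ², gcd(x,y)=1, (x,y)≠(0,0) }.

translate: b→3 (≡-5 mod 8), so (4,-5,3)→(4,3,2)
flip: (4,3,2)→(2,-3,4)
translate: b→1 (≡-3 mod 4), so (2,-3,4)→(2,1,3)
reduced (well bottom): (2,1,3) with a≤c, −a<b≤a
well minimum = a = 2

2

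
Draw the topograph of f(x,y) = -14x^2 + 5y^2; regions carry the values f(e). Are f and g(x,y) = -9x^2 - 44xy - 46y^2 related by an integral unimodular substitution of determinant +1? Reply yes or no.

D₁ = 280, D₂ = 280
river cycle of f (length 6): (5, 10, -9), (-9, 8, 6), (6, 16, -1), (-1, 16, 6), (6, 8, -9), (-9, 10, 5)
river cycle of g (length 6): (-9, 10, 5), (5, 10, -9), (-9, 8, 6), (6, 16, -1), (-1, 16, 6), (6, 8, -9)
cycles coincide ⇒ equivalent

yes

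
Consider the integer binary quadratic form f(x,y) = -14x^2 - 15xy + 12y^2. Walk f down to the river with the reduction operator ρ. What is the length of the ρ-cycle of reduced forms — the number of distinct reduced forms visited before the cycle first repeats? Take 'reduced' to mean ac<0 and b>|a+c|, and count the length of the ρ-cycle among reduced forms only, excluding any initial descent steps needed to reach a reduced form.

D = 897, ⌊√D⌋ = 29
descent: ρ → (12,15,-14)  [lands on river]
river: ρ → (-14,13,13)
river: ρ → (13,13,-14)
river: ρ → (-14,15,12)
river: ρ → (12,9,-17)
river: ρ → (-17,25,4)
river: ρ → (4,23,-23)
river: ρ → (-23,23,4)
river: ρ → (4,25,-17)
river: ρ → (-17,9,12)
ρ-cycle length = 10 (tail of 1 descent step not counted)

10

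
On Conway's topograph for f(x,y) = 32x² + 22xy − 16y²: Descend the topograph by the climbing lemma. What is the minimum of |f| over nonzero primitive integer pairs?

river: ρ → (-16,42,12)
river: ρ → (12,30,-34)
river: ρ → (-34,38,8)
river: ρ → (8,42,-24)
river: ρ → (-24,6,26)
river: ρ → (26,46,-4)
river: ρ → (-4,50,2)
river: ρ → (2,50,-4)
river: ρ → (-4,46,26)
river: ρ → (26,6,-24)
river: ρ → (-24,42,8)
river: ρ → (8,38,-34)
river: ρ → (-34,30,12)
river: ρ → (12,42,-16)
river: ρ → (-16,22,32)
river: ρ → (32,42,-6)
river: ρ → (-6,42,32)
river: ρ → (32,22,-16)
closes: descent 0, river 18
min |a| on river = 2

2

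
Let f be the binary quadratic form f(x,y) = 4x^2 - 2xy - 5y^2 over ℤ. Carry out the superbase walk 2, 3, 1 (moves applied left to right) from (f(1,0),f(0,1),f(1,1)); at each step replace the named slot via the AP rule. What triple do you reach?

start (4,-5,-3) = (f(1,0),f(0,1),f(1,1))
replace slot 2: 2·(4+(-3)) − (-5) = 7 → (4,7,-3)
replace slot 3: 2·(4+7) − (-3) = 25 → (4,7,25)
replace slot 1: 2·(7+25) − 4 = 60 → (60,7,25)

60,7,25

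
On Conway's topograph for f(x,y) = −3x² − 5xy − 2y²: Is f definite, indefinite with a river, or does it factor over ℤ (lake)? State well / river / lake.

D = b²−4ac = (-5)² − 4·(-3)·(-2) = 1
D = 1² is a perfect square ⇒ form factors over ℤ ⇒ lakes

lake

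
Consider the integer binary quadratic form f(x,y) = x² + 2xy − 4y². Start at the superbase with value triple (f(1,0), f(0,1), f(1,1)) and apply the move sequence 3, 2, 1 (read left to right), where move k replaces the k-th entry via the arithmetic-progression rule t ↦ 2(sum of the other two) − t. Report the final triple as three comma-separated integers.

start (1,-4,-1) = (f(1,0),f(0,1),f(1,1))
replace slot 3: 2·(1+(-4)) − (-1) = -5 → (1,-4,-5)
replace slot 2: 2·(1+(-5)) − (-4) = -4 → (1,-4,-5)
replace slot 1: 2·((-4)+(-5)) − 1 = -19 → (-19,-4,-5)

-19,-4,-5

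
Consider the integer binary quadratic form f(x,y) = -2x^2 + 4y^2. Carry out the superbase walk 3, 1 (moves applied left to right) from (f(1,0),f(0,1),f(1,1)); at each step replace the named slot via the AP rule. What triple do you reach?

start (-2,4,2) = (f(1,0),f(0,1),f(1,1))
replace slot 3: 2·((-2)+4) − 2 = 2 → (-2,4,2)
replace slot 1: 2·(4+2) − (-2) = 14 → (14,4,2)

14,4,2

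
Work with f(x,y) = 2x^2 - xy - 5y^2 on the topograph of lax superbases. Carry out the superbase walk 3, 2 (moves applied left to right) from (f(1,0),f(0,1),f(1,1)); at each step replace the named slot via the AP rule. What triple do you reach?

start (2,-5,-4) = (f(1,0),f(0,1),f(1,1))
replace slot 3: 2·(2+(-5)) − (-4) = -2 → (2,-5,-2)
replace slot 2: 2·(2+(-2)) − (-5) = 5 → (2,5,-2)

2,5,-2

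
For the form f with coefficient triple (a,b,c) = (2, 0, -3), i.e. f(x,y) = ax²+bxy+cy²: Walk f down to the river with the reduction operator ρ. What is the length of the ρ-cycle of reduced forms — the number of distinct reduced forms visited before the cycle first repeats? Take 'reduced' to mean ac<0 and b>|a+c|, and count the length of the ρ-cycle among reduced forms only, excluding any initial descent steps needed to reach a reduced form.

D = 24, ⌊√D⌋ = 4
descent: ρ → (-3,0,2)
descent: ρ → (2,4,-1)  [lands on river]
river: ρ → (-1,4,2)
ρ-cycle length = 2 (tail of 2 descent steps not counted)

2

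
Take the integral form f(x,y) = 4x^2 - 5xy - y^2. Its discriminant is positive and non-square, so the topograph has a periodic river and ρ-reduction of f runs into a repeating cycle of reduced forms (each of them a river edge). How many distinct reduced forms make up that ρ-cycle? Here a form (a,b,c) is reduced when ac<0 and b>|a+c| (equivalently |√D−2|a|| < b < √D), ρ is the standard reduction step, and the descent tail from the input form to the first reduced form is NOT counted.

D = 41, ⌊√D⌋ = 6
descent: ρ → (-1,5,4)  [lands on river]
river: ρ → (4,3,-2)
river: ρ → (-2,5,2)
river: ρ → (2,3,-4)
river: ρ → (-4,5,1)
river: ρ → (1,5,-4)
river: ρ → (-4,3,2)
river: ρ → (2,5,-2)
river: ρ → (-2,3,4)
river: ρ → (4,5,-1)
ρ-cycle length = 10 (tail of 1 descent step not counted)

10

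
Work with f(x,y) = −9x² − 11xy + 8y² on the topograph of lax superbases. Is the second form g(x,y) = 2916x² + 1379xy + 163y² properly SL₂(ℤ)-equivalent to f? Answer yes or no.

D₁ = 409, D₂ = 409
river cycle of f (length 54): (8, 11, -9), (-9, 7, 10), (10, 13, -6), (-6, 11, 12), (12, 13, -5), (-5, 17, 6), (6, 19, -2), (-2, 17, 15), (15, 13, -4), (-4, 19, 3), … (44 more)
river cycle of g (length 54): (8, 11, -9), (-9, 7, 10), (10, 13, -6), (-6, 11, 12), (12, 13, -5), (-5, 17, 6), (6, 19, -2), (-2, 17, 15), (15, 13, -4), (-4, 19, 3), … (44 more)
cycles coincide ⇒ equivalent

yes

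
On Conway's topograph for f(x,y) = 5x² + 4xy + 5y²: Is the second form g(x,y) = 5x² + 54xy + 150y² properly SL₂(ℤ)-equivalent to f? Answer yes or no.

D₁ = -84, D₂ = -84
f: reduced (well bottom): (5,4,5) with a≤c, −a<b≤a
g: translate: b→4 (≡54 mod 10), so (5,54,150)→(5,4,5)
g: reduced (well bottom): (5,4,5) with a≤c, −a<b≤a
reduced forms (5, 4, 5) vs (5, 4, 5) ⇒ equivalent

yes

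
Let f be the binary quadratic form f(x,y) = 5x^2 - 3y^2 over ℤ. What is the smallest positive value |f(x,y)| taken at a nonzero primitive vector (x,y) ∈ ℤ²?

descent: ρ → (-3,6,2)  [lands on river]
river: ρ → (2,6,-3)
closes: descent 1, river 2
min |a| on river = 2

2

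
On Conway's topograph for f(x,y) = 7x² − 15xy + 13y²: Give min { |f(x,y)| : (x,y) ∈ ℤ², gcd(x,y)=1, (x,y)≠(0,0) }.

translate: b→-1 (≡-15 mod 14), so (7,-15,13)→(7,-1,5)
flip: (7,-1,5)→(5,1,7)
reduced (well bottom): (5,1,7) with a≤c, −a<b≤a
well minimum = a = 5

5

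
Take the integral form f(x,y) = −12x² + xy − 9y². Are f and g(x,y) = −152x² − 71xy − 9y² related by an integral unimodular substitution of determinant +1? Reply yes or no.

D₁ = -431, D₂ = -431
f is negative-definite; reduce −f:
−f: flip: (12,-1,9)→(9,1,12)
−f: reduced (well bottom): (9,1,12) with a≤c, −a<b≤a
flip sign back: reduced form of f is (-9,-1,-12)
g is negative-definite; reduce −g:
−g: flip: (152,71,9)→(9,-71,152)
−g: translate: b→1 (≡-71 mod 18), so (9,-71,152)→(9,1,12)
−g: reduced (well bottom): (9,1,12) with a≤c, −a<b≤a
flip sign back: reduced form of g is (-9,-1,-12)
reduced forms (-9, -1, -12) vs (-9, -1, -12) ⇒ equivalent

yes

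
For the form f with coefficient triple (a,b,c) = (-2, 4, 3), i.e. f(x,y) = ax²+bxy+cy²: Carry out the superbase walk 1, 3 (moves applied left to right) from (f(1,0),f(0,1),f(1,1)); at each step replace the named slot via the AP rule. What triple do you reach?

start (-2,3,5) = (f(1,0),f(0,1),f(1,1))
replace slot 1: 2·(3+5) − (-2) = 18 → (18,3,5)
replace slot 3: 2·(18+3) − 5 = 37 → (18,3,37)

18,3,37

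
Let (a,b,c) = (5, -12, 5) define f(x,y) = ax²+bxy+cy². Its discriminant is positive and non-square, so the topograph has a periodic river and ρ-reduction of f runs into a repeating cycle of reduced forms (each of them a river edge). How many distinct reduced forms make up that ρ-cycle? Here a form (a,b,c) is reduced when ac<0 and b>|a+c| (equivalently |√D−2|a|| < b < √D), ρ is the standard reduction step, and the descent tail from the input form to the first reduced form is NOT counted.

D = 44, ⌊√D⌋ = 6
descent: ρ → (5,2,-2)
descent: ρ → (-2,6,1)  [lands on river]
river: ρ → (1,6,-2)
ρ-cycle length = 2 (tail of 2 descent steps not counted)

2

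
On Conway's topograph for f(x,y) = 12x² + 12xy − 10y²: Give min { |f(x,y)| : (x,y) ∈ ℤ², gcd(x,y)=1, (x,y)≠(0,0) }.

river: ρ → (-10,8,14)
river: ρ → (14,20,-4)
river: ρ → (-4,20,14)
river: ρ → (14,8,-10)
river: ρ → (-10,12,12)
river: ρ → (12,12,-10)
closes: descent 0, river 6
min |a| on river = 4

4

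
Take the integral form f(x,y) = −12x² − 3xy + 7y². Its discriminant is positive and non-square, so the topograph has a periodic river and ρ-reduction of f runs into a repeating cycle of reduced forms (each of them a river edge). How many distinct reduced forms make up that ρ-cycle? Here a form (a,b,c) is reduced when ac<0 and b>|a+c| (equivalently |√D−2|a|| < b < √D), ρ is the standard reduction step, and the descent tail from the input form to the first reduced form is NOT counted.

D = 345, ⌊√D⌋ = 18
descent: ρ → (7,17,-2)  [lands on river]
river: ρ → (-2,15,15)
river: ρ → (15,15,-2)
river: ρ → (-2,17,7)
river: ρ → (7,11,-8)
river: ρ → (-8,5,10)
river: ρ → (10,15,-3)
river: ρ → (-3,15,10)
river: ρ → (10,5,-8)
river: ρ → (-8,11,7)
ρ-cycle length = 10 (tail of 1 descent step not counted)

10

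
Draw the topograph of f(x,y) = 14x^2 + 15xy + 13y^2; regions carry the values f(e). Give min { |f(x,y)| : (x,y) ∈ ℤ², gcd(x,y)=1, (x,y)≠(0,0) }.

translate: b→-13 (≡15 mod 28), so (14,15,13)→(14,-13,12)
flip: (14,-13,12)→(12,13,14)
translate: b→-11 (≡13 mod 24), so (12,13,14)→(12,-11,13)
reduced (well bottom): (12,-11,13) with a≤c, −a<b≤a
well minimum = a = 12

12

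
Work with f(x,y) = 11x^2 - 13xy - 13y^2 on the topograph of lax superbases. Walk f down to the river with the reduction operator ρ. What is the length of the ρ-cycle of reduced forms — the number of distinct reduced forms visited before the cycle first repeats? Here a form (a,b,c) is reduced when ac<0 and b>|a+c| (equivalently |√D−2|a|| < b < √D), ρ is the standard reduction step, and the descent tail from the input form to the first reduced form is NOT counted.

D = 741, ⌊√D⌋ = 27
descent: ρ → (-13,13,11)  [lands on river]
river: ρ → (11,9,-15)
river: ρ → (-15,21,5)
river: ρ → (5,19,-19)
river: ρ → (-19,19,5)
river: ρ → (5,21,-15)
river: ρ → (-15,9,11)
river: ρ → (11,13,-13)
ρ-cycle length = 8 (tail of 1 descent step not counted)

8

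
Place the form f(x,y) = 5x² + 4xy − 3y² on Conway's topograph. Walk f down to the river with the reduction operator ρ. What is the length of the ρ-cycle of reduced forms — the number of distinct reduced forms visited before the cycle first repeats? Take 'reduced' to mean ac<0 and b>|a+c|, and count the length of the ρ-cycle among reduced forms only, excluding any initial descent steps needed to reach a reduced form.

D = 76, ⌊√D⌋ = 8
river: ρ → (-3,8,1)
river: ρ → (1,8,-3)
river: ρ → (-3,4,5)
river: ρ → (5,6,-2)
river: ρ → (-2,6,5)
river: ρ → (5,4,-3)
ρ-cycle length = 6 (tail of 0 descent steps not counted)

6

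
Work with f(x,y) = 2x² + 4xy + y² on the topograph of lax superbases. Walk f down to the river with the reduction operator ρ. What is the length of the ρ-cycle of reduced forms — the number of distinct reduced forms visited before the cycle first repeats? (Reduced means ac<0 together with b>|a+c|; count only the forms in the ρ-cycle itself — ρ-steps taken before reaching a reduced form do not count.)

D = 8, ⌊√D⌋ = 2
descent: ρ → (1,2,-1)  [lands on river]
river: ρ → (-1,2,1)
ρ-cycle length = 2 (tail of 1 descent step not counted)

2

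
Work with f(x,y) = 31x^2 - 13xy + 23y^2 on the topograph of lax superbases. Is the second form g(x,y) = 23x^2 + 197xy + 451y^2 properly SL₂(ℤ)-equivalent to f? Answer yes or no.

D₁ = -2683, D₂ = -2683
f: flip: (31,-13,23)→(23,13,31)
f: reduced (well bottom): (23,13,31) with a≤c, −a<b≤a
g: translate: b→13 (≡197 mod 46), so (23,197,451)→(23,13,31)
g: reduced (well bottom): (23,13,31) with a≤c, −a<b≤a
reduced forms (23, 13, 31) vs (23, 13, 31) ⇒ equivalent

yes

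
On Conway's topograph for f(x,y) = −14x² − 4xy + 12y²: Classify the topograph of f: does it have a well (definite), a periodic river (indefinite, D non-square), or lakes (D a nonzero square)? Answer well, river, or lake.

D = b²−4ac = (-4)² − 4·(-14)·12 = 688
D > 0 non-square ⇒ indefinite ⇒ periodic river

river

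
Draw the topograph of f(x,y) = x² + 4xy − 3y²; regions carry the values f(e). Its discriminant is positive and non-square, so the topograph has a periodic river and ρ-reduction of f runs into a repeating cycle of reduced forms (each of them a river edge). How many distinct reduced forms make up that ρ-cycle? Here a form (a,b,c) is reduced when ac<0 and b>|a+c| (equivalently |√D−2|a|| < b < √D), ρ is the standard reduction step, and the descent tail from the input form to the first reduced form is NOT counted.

D = 28, ⌊√D⌋ = 5
river: ρ → (-3,2,2)
river: ρ → (2,2,-3)
river: ρ → (-3,4,1)
river: ρ → (1,4,-3)
ρ-cycle length = 4 (tail of 0 descent steps not counted)

4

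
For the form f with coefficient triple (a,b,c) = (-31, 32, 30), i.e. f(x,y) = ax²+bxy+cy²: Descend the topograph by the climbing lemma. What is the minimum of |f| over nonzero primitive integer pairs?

river: ρ → (30,28,-33)
river: ρ → (-33,38,25)
river: ρ → (25,62,-9)
river: ρ → (-9,64,18)
river: ρ → (18,44,-39)
river: ρ → (-39,34,23)
river: ρ → (23,58,-15)
river: ρ → (-15,62,15)
river: ρ → (15,58,-23)
river: ρ → (-23,34,39)
river: ρ → (39,44,-18)
river: ρ → (-18,64,9)
river: ρ → (9,62,-25)
river: ρ → (-25,38,33)
river: ρ → (33,28,-30)
river: ρ → (-30,32,31)
river: ρ → (31,30,-31)
river: ρ → (-31,32,30)
closes: descent 0, river 18
min |a| on river = 9

9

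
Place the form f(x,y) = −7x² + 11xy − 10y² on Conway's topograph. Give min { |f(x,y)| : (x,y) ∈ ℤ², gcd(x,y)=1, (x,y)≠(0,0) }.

translate: b→3 (≡-11 mod 14), so (7,-11,10)→(7,3,6)
flip: (7,3,6)→(6,-3,7)
reduced (well bottom): (6,-3,7) with a≤c, −a<b≤a
well minimum |f| = |-6| = 6 (negative-definite)

6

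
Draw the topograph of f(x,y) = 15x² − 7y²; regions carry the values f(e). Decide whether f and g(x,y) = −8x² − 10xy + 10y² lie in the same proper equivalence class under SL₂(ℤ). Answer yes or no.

D₁ = 420, D₂ = 420
river cycle of f (length 4): (-7, 14, 8), (8, 18, -3), (-3, 18, 8), (8, 14, -7)
river cycle of g (length 6): (10, 10, -8), (-8, 6, 12), (12, 18, -2), (-2, 18, 12), (12, 6, -8), (-8, 10, 10)
cycles differ ⇒ inequivalent

no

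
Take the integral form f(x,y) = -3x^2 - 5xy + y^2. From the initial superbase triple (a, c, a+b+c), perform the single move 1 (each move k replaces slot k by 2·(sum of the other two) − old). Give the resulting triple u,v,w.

start (-3,1,-7) = (f(1,0),f(0,1),f(1,1))
replace slot 1: 2·(1+(-7)) − (-3) = -9 → (-9,1,-7)

-9,1,-7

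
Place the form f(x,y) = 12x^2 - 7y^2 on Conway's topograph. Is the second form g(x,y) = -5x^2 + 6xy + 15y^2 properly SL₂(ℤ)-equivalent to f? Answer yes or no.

D₁ = 336, D₂ = 336
river cycle of f (length 4): (-7, 14, 5), (5, 16, -4), (-4, 16, 5), (5, 14, -7)
river cycle of g (length 4): (-5, 16, 4), (4, 16, -5), (-5, 14, 7), (7, 14, -5)
cycles differ ⇒ inequivalent

no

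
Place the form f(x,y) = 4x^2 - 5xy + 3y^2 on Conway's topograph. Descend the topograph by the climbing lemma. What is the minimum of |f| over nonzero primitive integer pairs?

translate: b→3 (≡-5 mod 8), so (4,-5,3)→(4,3,2)
flip: (4,3,2)→(2,-3,4)
translate: b→1 (≡-3 mod 4), so (2,-3,4)→(2,1,3)
reduced (well bottom): (2,1,3) with a≤c, −a<b≤a
well minimum = a = 2

2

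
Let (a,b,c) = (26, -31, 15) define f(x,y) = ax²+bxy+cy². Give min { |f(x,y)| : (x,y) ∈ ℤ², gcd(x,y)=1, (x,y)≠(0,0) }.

translate: b→21 (≡-31 mod 52), so (26,-31,15)→(26,21,10)
flip: (26,21,10)→(10,-21,26)
translate: b→-1 (≡-21 mod 20), so (10,-21,26)→(10,-1,15)
reduced (well bottom): (10,-1,15) with a≤c, −a<b≤a
well minimum = a = 10

10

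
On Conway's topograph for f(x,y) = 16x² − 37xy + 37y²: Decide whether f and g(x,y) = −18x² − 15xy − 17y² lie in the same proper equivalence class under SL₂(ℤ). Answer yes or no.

D₁ = -999, D₂ = -999
f: translate: b→-5 (≡-37 mod 32), so (16,-37,37)→(16,-5,16)
f: flip: (16,-5,16)→(16,5,16)
f: reduced (well bottom): (16,5,16) with a≤c, −a<b≤a
g is negative-definite; reduce −g:
−g: flip: (18,15,17)→(17,-15,18)
−g: reduced (well bottom): (17,-15,18) with a≤c, −a<b≤a
flip sign back: reduced form of g is (-17,15,-18)
reduced forms (16, 5, 16) vs (-17, 15, -18) ⇒ inequivalent

no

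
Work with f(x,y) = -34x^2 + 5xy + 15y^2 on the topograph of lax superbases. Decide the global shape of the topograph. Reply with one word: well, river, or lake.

D = b²−4ac = 5² − 4·(-34)·15 = 2065
D > 0 non-square ⇒ indefinite ⇒ periodic river

river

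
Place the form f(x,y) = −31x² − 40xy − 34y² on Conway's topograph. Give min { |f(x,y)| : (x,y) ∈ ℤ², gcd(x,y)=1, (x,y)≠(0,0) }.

translate: b→-22 (≡40 mod 62), so (31,40,34)→(31,-22,25)
flip: (31,-22,25)→(25,22,31)
reduced (well bottom): (25,22,31) with a≤c, −a<b≤a
well minimum |f| = |-25| = 25 (negative-definite)

25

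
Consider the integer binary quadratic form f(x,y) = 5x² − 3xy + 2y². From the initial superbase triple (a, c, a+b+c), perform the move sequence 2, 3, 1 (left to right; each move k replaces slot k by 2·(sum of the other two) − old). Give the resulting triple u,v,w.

start (5,2,4) = (f(1,0),f(0,1),f(1,1))
replace slot 2: 2·(5+4) − 2 = 16 → (5,16,4)
replace slot 3: 2·(5+16) − 4 = 38 → (5,16,38)
replace slot 1: 2·(16+38) − 5 = 103 → (103,16,38)

103,16,38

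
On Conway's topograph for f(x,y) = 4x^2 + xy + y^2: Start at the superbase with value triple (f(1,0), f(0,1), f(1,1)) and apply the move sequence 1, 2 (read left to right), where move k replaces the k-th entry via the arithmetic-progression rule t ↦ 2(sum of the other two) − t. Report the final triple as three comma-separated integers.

start (4,1,6) = (f(1,0),f(0,1),f(1,1))
replace slot 1: 2·(1+6) − 4 = 10 → (10,1,6)
replace slot 2: 2·(10+6) − 1 = 31 → (10,31,6)

10,31,6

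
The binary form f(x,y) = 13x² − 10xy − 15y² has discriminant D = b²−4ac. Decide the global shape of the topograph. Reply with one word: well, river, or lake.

D = b²−4ac = (-10)² − 4·13·(-15) = 880
D > 0 non-square ⇒ indefinite ⇒ periodic river

river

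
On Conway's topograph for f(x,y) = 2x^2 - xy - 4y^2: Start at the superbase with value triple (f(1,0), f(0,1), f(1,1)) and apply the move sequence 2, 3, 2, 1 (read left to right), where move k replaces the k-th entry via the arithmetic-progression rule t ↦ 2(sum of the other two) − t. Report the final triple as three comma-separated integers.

start (2,-4,-3) = (f(1,0),f(0,1),f(1,1))
replace slot 2: 2·(2+(-3)) − (-4) = 2 → (2,2,-3)
replace slot 3: 2·(2+2) − (-3) = 11 → (2,2,11)
replace slot 2: 2·(2+11) − 2 = 24 → (2,24,11)
replace slot 1: 2·(24+11) − 2 = 68 → (68,24,11)

68,24,11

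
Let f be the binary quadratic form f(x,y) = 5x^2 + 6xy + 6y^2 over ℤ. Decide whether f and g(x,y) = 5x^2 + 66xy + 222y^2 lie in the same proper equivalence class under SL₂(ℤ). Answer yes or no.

D₁ = -84, D₂ = -84
f: translate: b→-4 (≡6 mod 10), so (5,6,6)→(5,-4,5)
f: flip: (5,-4,5)→(5,4,5)
f: reduced (well bottom): (5,4,5) with a≤c, −a<b≤a
g: translate: b→-4 (≡66 mod 10), so (5,66,222)→(5,-4,5)
g: flip: (5,-4,5)→(5,4,5)
g: reduced (well bottom): (5,4,5) with a≤c, −a<b≤a
reduced forms (5, 4, 5) vs (5, 4, 5) ⇒ equivalent

yes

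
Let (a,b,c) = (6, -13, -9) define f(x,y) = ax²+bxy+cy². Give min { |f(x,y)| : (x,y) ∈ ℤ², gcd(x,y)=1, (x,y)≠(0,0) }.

descent: ρ → (-9,13,6)  [lands on river]
river: ρ → (6,11,-11)
river: ρ → (-11,11,6)
river: ρ → (6,13,-9)
river: ρ → (-9,5,10)
river: ρ → (10,15,-4)
river: ρ → (-4,17,6)
river: ρ → (6,19,-1)
river: ρ → (-1,19,6)
river: ρ → (6,17,-4)
river: ρ → (-4,15,10)
river: ρ → (10,5,-9)
closes: descent 1, river 12
min |a| on river = 1

1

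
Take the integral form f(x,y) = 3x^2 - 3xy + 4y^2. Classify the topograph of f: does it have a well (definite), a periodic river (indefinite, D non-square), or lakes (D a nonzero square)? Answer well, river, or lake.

D = b²−4ac = (-3)² − 4·3·4 = -39
D < 0 ⇒ definite ⇒ every region one sign ⇒ single well

well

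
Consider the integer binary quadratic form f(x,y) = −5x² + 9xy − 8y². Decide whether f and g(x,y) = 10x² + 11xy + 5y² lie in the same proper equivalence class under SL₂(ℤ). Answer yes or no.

D₁ = -79, D₂ = -79
f is negative-definite; reduce −f:
−f: translate: b→1 (≡-9 mod 10), so (5,-9,8)→(5,1,4)
−f: flip: (5,1,4)→(4,-1,5)
−f: reduced (well bottom): (4,-1,5) with a≤c, −a<b≤a
flip sign back: reduced form of f is (-4,1,-5)
g: translate: b→-9 (≡11 mod 20), so (10,11,5)→(10,-9,4)
g: flip: (10,-9,4)→(4,9,10)
g: translate: b→1 (≡9 mod 8), so (4,9,10)→(4,1,5)
g: reduced (well bottom): (4,1,5) with a≤c, −a<b≤a
reduced forms (-4, 1, -5) vs (4, 1, 5) ⇒ inequivalent

no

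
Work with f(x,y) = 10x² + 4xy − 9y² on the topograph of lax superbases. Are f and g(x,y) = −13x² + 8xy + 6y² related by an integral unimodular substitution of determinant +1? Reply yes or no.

D₁ = 376, D₂ = 376
river cycle of f (length 16): (-9, 14, 5), (5, 16, -6), (-6, 8, 13), (13, 18, -1), (-1, 18, 13), (13, 8, -6), (-6, 16, 5), (5, 14, -9), (-9, 4, 10), (10, 16, -3), … (6 more)
river cycle of g (length 16): (6, 16, -5), (-5, 14, 9), (9, 4, -10), (-10, 16, 3), (3, 14, -15), (-15, 16, 2), (2, 16, -15), (-15, 14, 3), (3, 16, -10), (-10, 4, 9), … (6 more)
cycles differ ⇒ inequivalent

no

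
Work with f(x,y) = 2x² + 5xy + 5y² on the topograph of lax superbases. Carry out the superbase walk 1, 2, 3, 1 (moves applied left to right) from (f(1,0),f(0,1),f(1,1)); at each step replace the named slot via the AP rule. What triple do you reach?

start (2,5,12) = (f(1,0),f(0,1),f(1,1))
replace slot 1: 2·(5+12) − 2 = 32 → (32,5,12)
replace slot 2: 2·(32+12) − 5 = 83 → (32,83,12)
replace slot 3: 2·(32+83) − 12 = 218 → (32,83,218)
replace slot 1: 2·(83+218) − 32 = 570 → (570,83,218)

570,83,218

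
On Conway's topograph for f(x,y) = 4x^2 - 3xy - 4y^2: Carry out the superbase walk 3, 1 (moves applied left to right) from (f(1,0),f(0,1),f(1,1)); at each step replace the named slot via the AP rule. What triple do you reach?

start (4,-4,-3) = (f(1,0),f(0,1),f(1,1))
replace slot 3: 2·(4+(-4)) − (-3) = 3 → (4,-4,3)
replace slot 1: 2·((-4)+3) − 4 = -6 → (-6,-4,3)

-6,-4,3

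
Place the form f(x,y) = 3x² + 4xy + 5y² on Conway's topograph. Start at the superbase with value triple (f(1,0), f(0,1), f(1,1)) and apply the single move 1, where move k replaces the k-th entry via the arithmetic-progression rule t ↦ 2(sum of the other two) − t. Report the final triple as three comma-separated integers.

start (3,5,12) = (f(1,0),f(0,1),f(1,1))
replace slot 1: 2·(5+12) − 3 = 31 → (31,5,12)

31,5,12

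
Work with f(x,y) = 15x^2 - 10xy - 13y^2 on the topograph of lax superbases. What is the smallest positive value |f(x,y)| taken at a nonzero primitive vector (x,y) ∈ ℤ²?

descent: ρ → (-13,10,15)  [lands on river]
river: ρ → (15,20,-8)
river: ρ → (-8,28,3)
river: ρ → (3,26,-17)
river: ρ → (-17,8,12)
river: ρ → (12,16,-13)
closes: descent 1, river 6
min |a| on river = 3

3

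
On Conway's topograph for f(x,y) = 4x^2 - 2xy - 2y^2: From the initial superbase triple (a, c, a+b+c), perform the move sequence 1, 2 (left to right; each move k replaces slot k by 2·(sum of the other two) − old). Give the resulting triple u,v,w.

start (4,-2,0) = (f(1,0),f(0,1),f(1,1))
replace slot 1: 2·((-2)+0) − 4 = -8 → (-8,-2,0)
replace slot 2: 2·((-8)+0) − (-2) = -14 → (-8,-14,0)

-8,-14,0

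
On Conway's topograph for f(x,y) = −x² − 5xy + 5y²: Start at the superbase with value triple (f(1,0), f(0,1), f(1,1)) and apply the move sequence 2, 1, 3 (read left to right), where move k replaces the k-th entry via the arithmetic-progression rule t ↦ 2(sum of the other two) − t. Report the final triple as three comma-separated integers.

start (-1,5,-1) = (f(1,0),f(0,1),f(1,1))
replace slot 2: 2·((-1)+(-1)) − 5 = -9 → (-1,-9,-1)
replace slot 1: 2·((-9)+(-1)) − (-1) = -19 → (-19,-9,-1)
replace slot 3: 2·((-19)+(-9)) − (-1) = -55 → (-19,-9,-55)

-19,-9,-55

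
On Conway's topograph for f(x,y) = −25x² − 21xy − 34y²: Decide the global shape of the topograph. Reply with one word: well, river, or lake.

D = b²−4ac = (-21)² − 4·(-25)·(-34) = -2959
D < 0 ⇒ definite ⇒ every region one sign ⇒ single well

well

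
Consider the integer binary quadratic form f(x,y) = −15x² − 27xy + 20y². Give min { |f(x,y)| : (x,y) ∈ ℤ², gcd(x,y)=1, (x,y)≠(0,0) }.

descent: ρ → (20,27,-15)  [lands on river]
river: ρ → (-15,33,14)
river: ρ → (14,23,-25)
river: ρ → (-25,27,12)
river: ρ → (12,21,-31)
river: ρ → (-31,41,2)
river: ρ → (2,43,-10)
river: ρ → (-10,37,14)
river: ρ → (14,19,-28)
river: ρ → (-28,37,5)
river: ρ → (5,43,-4)
river: ρ → (-4,37,35)
river: ρ → (35,33,-6)
river: ρ → (-6,39,17)
river: ρ → (17,29,-16)
river: ρ → (-16,35,11)
river: ρ → (11,31,-22)
river: ρ → (-22,13,20)
closes: descent 1, river 18
min |a| on river = 2

2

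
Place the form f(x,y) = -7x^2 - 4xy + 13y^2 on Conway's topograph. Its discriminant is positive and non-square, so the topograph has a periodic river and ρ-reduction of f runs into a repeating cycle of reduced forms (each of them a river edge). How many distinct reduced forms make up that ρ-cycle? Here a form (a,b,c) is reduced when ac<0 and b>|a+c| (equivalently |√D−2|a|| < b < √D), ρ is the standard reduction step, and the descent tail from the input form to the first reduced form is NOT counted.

D = 380, ⌊√D⌋ = 19
descent: ρ → (13,4,-7)
descent: ρ → (-7,10,10)  [lands on river]
river: ρ → (10,10,-7)
river: ρ → (-7,18,2)
river: ρ → (2,18,-7)
ρ-cycle length = 4 (tail of 2 descent steps not counted)

4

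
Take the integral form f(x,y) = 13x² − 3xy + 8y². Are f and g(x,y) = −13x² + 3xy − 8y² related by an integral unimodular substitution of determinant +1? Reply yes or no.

D₁ = -407, D₂ = -407
f: flip: (13,-3,8)→(8,3,13)
f: reduced (well bottom): (8,3,13) with a≤c, −a<b≤a
g is negative-definite; reduce −g:
−g: flip: (13,-3,8)→(8,3,13)
−g: reduced (well bottom): (8,3,13) with a≤c, −a<b≤a
flip sign back: reduced form of g is (-8,-3,-13)
reduced forms (8, 3, 13) vs (-8, -3, -13) ⇒ inequivalent

no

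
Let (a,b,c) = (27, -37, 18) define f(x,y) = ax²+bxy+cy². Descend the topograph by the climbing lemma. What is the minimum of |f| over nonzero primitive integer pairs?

translate: b→17 (≡-37 mod 54), so (27,-37,18)→(27,17,8)
flip: (27,17,8)→(8,-17,27)
translate: b→-1 (≡-17 mod 16), so (8,-17,27)→(8,-1,18)
reduced (well bottom): (8,-1,18) with a≤c, −a<b≤a
well minimum = a = 8

8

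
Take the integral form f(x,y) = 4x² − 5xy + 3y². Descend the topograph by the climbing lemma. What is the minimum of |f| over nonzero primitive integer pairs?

translate: b→3 (≡-5 mod 8), so (4,-5,3)→(4,3,2)
flip: (4,3,2)→(2,-3,4)
translate: b→1 (≡-3 mod 4), so (2,-3,4)→(2,1,3)
reduced (well bottom): (2,1,3) with a≤c, −a<b≤a
well minimum = a = 2

2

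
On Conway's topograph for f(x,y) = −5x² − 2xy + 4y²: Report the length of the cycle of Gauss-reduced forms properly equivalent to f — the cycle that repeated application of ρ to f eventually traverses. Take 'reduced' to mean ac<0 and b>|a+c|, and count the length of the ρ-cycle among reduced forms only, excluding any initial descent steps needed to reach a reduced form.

D = 84, ⌊√D⌋ = 9
descent: ρ → (4,2,-5)  [lands on river]
river: ρ → (-5,8,1)
river: ρ → (1,8,-5)
river: ρ → (-5,2,4)
river: ρ → (4,6,-3)
river: ρ → (-3,6,4)
ρ-cycle length = 6 (tail of 1 descent step not counted)

6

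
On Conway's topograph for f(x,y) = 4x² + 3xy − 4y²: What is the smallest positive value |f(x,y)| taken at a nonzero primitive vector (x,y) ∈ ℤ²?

river: ρ → (-4,5,3)
river: ρ → (3,7,-2)
river: ρ → (-2,5,6)
river: ρ → (6,7,-1)
river: ρ → (-1,7,6)
river: ρ → (6,5,-2)
river: ρ → (-2,7,3)
river: ρ → (3,5,-4)
river: ρ → (-4,3,4)
river: ρ → (4,5,-3)
river: ρ → (-3,7,2)
river: ρ → (2,5,-6)
river: ρ → (-6,7,1)
river: ρ → (1,7,-6)
river: ρ → (-6,5,2)
river: ρ → (2,7,-3)
river: ρ → (-3,5,4)
river: ρ → (4,3,-4)
closes: descent 0, river 18
min |a| on river = 1

1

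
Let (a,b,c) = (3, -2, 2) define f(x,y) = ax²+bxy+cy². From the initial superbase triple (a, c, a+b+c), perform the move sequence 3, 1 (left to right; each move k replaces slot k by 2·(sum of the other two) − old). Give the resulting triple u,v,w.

start (3,2,3) = (f(1,0),f(0,1),f(1,1))
replace slot 3: 2·(3+2) − 3 = 7 → (3,2,7)
replace slot 1: 2·(2+7) − 3 = 15 → (15,2,7)

15,2,7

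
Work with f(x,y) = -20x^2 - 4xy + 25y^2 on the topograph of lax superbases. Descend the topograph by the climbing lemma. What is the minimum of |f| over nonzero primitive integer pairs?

descent: ρ → (25,4,-20)
descent: ρ → (-20,36,9)  [lands on river]
river: ρ → (9,36,-20)
river: ρ → (-20,44,1)
river: ρ → (1,44,-20)
closes: descent 2, river 4
min |a| on river = 1

1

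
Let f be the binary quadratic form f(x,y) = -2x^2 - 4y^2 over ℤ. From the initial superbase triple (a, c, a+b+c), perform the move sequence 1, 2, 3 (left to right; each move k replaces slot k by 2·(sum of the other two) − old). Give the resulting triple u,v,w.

start (-2,-4,-6) = (f(1,0),f(0,1),f(1,1))
replace slot 1: 2·((-4)+(-6)) − (-2) = -18 → (-18,-4,-6)
replace slot 2: 2·((-18)+(-6)) − (-4) = -44 → (-18,-44,-6)
replace slot 3: 2·((-18)+(-44)) − (-6) = -118 → (-18,-44,-118)

-18,-44,-118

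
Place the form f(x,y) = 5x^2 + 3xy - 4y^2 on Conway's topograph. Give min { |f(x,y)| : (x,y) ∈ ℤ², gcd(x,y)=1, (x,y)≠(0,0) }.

river: ρ → (-4,5,4)
river: ρ → (4,3,-5)
river: ρ → (-5,7,2)
river: ρ → (2,9,-1)
river: ρ → (-1,9,2)
river: ρ → (2,7,-5)
river: ρ → (-5,3,4)
river: ρ → (4,5,-4)
river: ρ → (-4,3,5)
river: ρ → (5,7,-2)
river: ρ → (-2,9,1)
river: ρ → (1,9,-2)
river: ρ → (-2,7,5)
river: ρ → (5,3,-4)
closes: descent 0, river 14
min |a| on river = 1

1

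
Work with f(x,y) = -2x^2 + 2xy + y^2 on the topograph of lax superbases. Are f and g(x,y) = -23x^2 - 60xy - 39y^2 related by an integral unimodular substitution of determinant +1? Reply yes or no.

D₁ = 12, D₂ = 12
river cycle of f (length 2): (1, 2, -2), (-2, 2, 1)
river cycle of g (length 2): (-2, 2, 1), (1, 2, -2)
cycles coincide ⇒ equivalent

yes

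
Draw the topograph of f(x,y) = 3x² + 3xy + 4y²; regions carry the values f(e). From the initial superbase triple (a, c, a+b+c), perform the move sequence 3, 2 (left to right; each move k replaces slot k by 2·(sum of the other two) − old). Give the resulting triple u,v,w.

start (3,4,10) = (f(1,0),f(0,1),f(1,1))
replace slot 3: 2·(3+4) − 10 = 4 → (3,4,4)
replace slot 2: 2·(3+4) − 4 = 10 → (3,10,4)

3,10,4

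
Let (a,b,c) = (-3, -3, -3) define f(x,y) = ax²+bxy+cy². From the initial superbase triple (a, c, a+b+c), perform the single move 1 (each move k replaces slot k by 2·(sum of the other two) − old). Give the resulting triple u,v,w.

start (-3,-3,-9) = (f(1,0),f(0,1),f(1,1))
replace slot 1: 2·((-3)+(-9)) − (-3) = -21 → (-21,-3,-9)

-21,-3,-9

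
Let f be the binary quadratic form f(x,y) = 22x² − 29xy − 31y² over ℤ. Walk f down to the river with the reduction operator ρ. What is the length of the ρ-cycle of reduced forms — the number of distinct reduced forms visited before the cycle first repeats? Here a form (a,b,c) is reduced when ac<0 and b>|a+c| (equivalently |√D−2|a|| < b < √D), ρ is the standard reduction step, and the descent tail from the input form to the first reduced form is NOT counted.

D = 3569, ⌊√D⌋ = 59
descent: ρ → (-31,29,22)  [lands on river]
river: ρ → (22,59,-1)
river: ρ → (-1,59,22)
river: ρ → (22,29,-31)
river: ρ → (-31,33,20)
river: ρ → (20,47,-17)
river: ρ → (-17,55,8)
river: ρ → (8,57,-10)
river: ρ → (-10,43,43)
river: ρ → (43,43,-10)
river: ρ → (-10,57,8)
river: ρ → (8,55,-17)
river: ρ → (-17,47,20)
river: ρ → (20,33,-31)
ρ-cycle length = 14 (tail of 1 descent step not counted)

14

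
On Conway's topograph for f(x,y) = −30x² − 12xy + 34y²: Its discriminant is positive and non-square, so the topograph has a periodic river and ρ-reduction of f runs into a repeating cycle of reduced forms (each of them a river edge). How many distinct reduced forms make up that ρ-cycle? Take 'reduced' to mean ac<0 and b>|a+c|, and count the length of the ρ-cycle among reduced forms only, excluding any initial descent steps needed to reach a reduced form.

D = 4224, ⌊√D⌋ = 64
descent: ρ → (34,12,-30)  [lands on river]
river: ρ → (-30,48,16)
river: ρ → (16,48,-30)
river: ρ → (-30,12,34)
river: ρ → (34,56,-8)
river: ρ → (-8,56,34)
ρ-cycle length = 6 (tail of 1 descent step not counted)

6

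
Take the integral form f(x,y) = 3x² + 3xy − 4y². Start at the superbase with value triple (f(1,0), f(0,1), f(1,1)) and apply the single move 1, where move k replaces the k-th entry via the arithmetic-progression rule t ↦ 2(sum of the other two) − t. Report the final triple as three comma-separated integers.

start (3,-4,2) = (f(1,0),f(0,1),f(1,1))
replace slot 1: 2·((-4)+2) − 3 = -7 → (-7,-4,2)

-7,-4,2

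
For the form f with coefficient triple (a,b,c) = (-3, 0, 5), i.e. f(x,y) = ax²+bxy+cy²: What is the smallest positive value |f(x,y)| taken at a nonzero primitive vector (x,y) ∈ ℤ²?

descent: ρ → (5,0,-3)
descent: ρ → (-3,6,2)  [lands on river]
river: ρ → (2,6,-3)
closes: descent 2, river 2
min |a| on river = 2

2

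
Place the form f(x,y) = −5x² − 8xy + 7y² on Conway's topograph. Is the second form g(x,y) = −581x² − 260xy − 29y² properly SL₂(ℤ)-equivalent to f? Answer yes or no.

D₁ = 204, D₂ = 204
river cycle of f (length 6): (7, 8, -5), (-5, 12, 3), (3, 12, -5), (-5, 8, 7), (7, 6, -6), (-6, 6, 7)
river cycle of g (length 6): (-5, 12, 3), (3, 12, -5), (-5, 8, 7), (7, 6, -6), (-6, 6, 7), (7, 8, -5)
cycles coincide ⇒ equivalent

yes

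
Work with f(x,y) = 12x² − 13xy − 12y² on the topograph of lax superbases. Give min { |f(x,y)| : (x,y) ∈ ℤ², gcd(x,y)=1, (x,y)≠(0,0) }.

descent: ρ → (-12,13,12)  [lands on river]
river: ρ → (12,11,-13)
river: ρ → (-13,15,10)
river: ρ → (10,25,-3)
river: ρ → (-3,23,18)
river: ρ → (18,13,-8)
river: ρ → (-8,19,12)
river: ρ → (12,5,-15)
river: ρ → (-15,25,2)
river: ρ → (2,27,-2)
river: ρ → (-2,25,15)
river: ρ → (15,5,-12)
river: ρ → (-12,19,8)
river: ρ → (8,13,-18)
river: ρ → (-18,23,3)
river: ρ → (3,25,-10)
river: ρ → (-10,15,13)
river: ρ → (13,11,-12)
closes: descent 1, river 18
min |a| on river = 2

2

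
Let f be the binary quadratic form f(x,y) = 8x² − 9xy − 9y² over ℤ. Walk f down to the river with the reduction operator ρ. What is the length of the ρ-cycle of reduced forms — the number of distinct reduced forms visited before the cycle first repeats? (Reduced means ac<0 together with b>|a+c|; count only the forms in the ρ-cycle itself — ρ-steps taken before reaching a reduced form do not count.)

D = 369, ⌊√D⌋ = 19
descent: ρ → (-9,9,8)  [lands on river]
river: ρ → (8,7,-10)
river: ρ → (-10,13,5)
river: ρ → (5,17,-4)
river: ρ → (-4,15,9)
river: ρ → (9,3,-10)
river: ρ → (-10,17,2)
river: ρ → (2,19,-1)
river: ρ → (-1,19,2)
river: ρ → (2,17,-10)
river: ρ → (-10,3,9)
river: ρ → (9,15,-4)
river: ρ → (-4,17,5)
river: ρ → (5,13,-10)
river: ρ → (-10,7,8)
river: ρ → (8,9,-9)
ρ-cycle length = 16 (tail of 1 descent step not counted)

16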